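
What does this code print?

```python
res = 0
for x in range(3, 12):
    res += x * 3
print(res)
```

189

x=3: res = 0+3*3 = 9
x=4: res = 9+4*3 = 21
x=5: res = 21+5*3 = 36
x=6: res = 36+6*3 = 54
x=7: res = 54+7*3 = 75
x=8: res = 75+8*3 = 99
x=9: res = 99+9*3 = 126
x=10: res = 126+10*3 = 156
x=11: res = 156+11*3 = 189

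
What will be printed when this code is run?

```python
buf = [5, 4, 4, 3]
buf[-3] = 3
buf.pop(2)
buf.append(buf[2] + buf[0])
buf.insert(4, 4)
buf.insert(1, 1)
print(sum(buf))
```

24

buf[-3] = 3 → [5, 3, 4, 3]
pop(2) removes 4 → [5, 3, 3]
append buf[2]+buf[0] = 3+5 = 8 → [5, 3, 3, 8]
insert 4 at 4 → [5, 3, 3, 8, 4]
insert 1 at 1 → [5, 1, 3, 3, 8, 4]
sum = 24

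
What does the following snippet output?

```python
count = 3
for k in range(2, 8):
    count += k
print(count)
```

k=2: count = 3+2 = 5
k=3: count = 5+3 = 8
k=4: count = 8+4 = 12
k=5: count = 12+5 = 17
k=6: count = 17+6 = 23
k=7: count = 23+7 = 30

30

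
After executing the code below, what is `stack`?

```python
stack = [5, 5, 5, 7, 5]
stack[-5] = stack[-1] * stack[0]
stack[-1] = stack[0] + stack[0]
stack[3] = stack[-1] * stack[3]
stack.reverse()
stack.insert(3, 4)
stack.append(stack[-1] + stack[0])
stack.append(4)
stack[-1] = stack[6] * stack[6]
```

[50, 350, 5, 4, 5, 25, 75, 5625]

stack[-5] = stack[-1]*stack[0] = 5*5 = 25 → [25, 5, 5, 7, 5]
stack[-1] = stack[0]+stack[0] = 25+25 = 50 → [25, 5, 5, 7, 50]
stack[3] = stack[-1]*stack[3] = 50*7 = 350 → [25, 5, 5, 350, 50]
reverse → [50, 350, 5, 5, 25]
insert 4 at 3 → [50, 350, 5, 4, 5, 25]
append stack[-1]+stack[0] = 25+50 = 75 → [50, 350, 5, 4, 5, 25, 75]
append 4 → [50, 350, 5, 4, 5, 25, 75, 4]
stack[-1] = stack[6]*stack[6] = 75*75 = 5625 → [50, 350, 5, 4, 5, 25, 75, 5625]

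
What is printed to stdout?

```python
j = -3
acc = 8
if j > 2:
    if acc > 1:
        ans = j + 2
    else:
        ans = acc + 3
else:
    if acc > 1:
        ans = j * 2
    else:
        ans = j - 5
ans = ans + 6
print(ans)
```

j=-3, acc=8
j > 2 is False; acc > 1 is True
→ ans = j * 2 = -6
ans = (-6)+6 = 0

0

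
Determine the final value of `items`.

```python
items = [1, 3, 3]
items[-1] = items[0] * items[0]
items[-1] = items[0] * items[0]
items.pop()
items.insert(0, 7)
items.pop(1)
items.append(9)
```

[7, 3, 9]

items[-1] = items[0]*items[0] = 1*1 = 1 → [1, 3, 1]
items[-1] = items[0]*items[0] = 1*1 = 1 → [1, 3, 1]
pop() removes 1 → [1, 3]
insert 7 at 0 → [7, 1, 3]
pop(1) removes 1 → [7, 3]
append 9 → [7, 3, 9]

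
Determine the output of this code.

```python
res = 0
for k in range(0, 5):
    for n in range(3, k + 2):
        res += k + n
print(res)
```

k=2,n=3: res = 0+5 = 5
k=3,n=3: res = 5+6 = 11
k=3,n=4: res = 11+7 = 18
k=4,n=3: res = 18+7 = 25
k=4,n=4: res = 25+8 = 33
k=4,n=5: res = 33+9 = 42

42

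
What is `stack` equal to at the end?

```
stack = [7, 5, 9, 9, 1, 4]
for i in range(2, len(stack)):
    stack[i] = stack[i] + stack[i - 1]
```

i=2: stack[2] = 9+5 = 14 → [7, 5, 14, 9, 1, 4]
i=3: stack[3] = 9+14 = 23 → [7, 5, 14, 23, 1, 4]
i=4: stack[4] = 1+23 = 24 → [7, 5, 14, 23, 24, 4]
i=5: stack[5] = 4+24 = 28 → [7, 5, 14, 23, 24, 28]

[7, 5, 14, 23, 24, 28]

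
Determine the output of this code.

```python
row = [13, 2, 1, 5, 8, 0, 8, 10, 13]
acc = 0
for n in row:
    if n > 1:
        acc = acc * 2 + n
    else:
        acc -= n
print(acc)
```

n=13: >1, acc = 0*2+13 = 13
n=2: >1, acc = 13*2+2 = 28
n=1: not >1, acc = 28-1 = 27
n=5: >1, acc = 27*2+5 = 59
n=8: >1, acc = 59*2+8 = 126
n=0: not >1, acc = 126-0 = 126
n=8: >1, acc = 126*2+8 = 260
n=10: >1, acc = 260*2+10 = 530
n=13: >1, acc = 530*2+13 = 1073

1073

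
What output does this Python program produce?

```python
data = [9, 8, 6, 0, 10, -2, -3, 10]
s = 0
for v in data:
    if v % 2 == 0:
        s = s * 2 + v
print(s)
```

v=9: not even
v=8: even, s = 0*2+8 = 8
v=6: even, s = 8*2+6 = 22
v=0: even, s = 22*2+0 = 44
v=10: even, s = 44*2+10 = 98
v=-2: even, s = 98*2+(-2) = 194
v=-3: not even
v=10: even, s = 194*2+10 = 398

398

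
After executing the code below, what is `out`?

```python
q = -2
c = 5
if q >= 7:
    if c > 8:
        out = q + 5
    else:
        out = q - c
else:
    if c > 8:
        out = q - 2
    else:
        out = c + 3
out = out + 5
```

13

q=-2, c=5
q >= 7 is False; c > 8 is False
→ out = c + 3 = 8
out = 8+5 = 13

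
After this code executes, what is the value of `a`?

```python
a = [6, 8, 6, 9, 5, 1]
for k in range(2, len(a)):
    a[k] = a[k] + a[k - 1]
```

k=2: a[2] = 6+8 = 14 → [6, 8, 14, 9, 5, 1]
k=3: a[3] = 9+14 = 23 → [6, 8, 14, 23, 5, 1]
k=4: a[4] = 5+23 = 28 → [6, 8, 14, 23, 28, 1]
k=5: a[5] = 1+28 = 29 → [6, 8, 14, 23, 28, 29]

[6, 8, 14, 23, 28, 29]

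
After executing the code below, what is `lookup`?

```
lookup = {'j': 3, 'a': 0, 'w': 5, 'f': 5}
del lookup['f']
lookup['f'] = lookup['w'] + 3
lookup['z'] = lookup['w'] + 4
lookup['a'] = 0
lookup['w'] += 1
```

del 'f' → {'j': 3, 'a': 0, 'w': 5}
lookup['f'] = lookup['w']+3 = 8 → {'j': 3, 'a': 0, 'w': 5, 'f': 8}
lookup['z'] = lookup['w']+4 = 9 → {'j': 3, 'a': 0, 'w': 5, 'f': 8, 'z': 9}
lookup['a'] = 0 → {'j': 3, 'a': 0, 'w': 5, 'f': 8, 'z': 9}
lookup['w'] = 5+1 = 6 → {'j': 3, 'a': 0, 'w': 6, 'f': 8, 'z': 9}

{'j': 3, 'a': 0, 'w': 6, 'f': 8, 'z': 9}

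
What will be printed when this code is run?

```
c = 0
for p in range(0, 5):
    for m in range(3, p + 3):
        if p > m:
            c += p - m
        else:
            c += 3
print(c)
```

p=1,m=3: not 1>3, c = 0+3 = 3
p=2,m=3: not 2>3, c = 3+3 = 6
p=2,m=4: not 2>4, c = 6+3 = 9
p=3,m=3: not 3>3, c = 9+3 = 12
p=3,m=4: not 3>4, c = 12+3 = 15
p=3,m=5: not 3>5, c = 15+3 = 18
p=4,m=3: 4>3, c = 18+1 = 19
p=4,m=4: not 4>4, c = 19+3 = 22
p=4,m=5: not 4>5, c = 22+3 = 25
p=4,m=6: not 4>6, c = 25+3 = 28

28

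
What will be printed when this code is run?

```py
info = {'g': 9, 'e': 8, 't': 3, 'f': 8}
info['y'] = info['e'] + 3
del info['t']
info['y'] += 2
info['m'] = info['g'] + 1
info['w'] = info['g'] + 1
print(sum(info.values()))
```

info['y'] = info['e']+3 = 11 → {'g': 9, 'e': 8, 't': 3, 'f': 8, 'y': 11}
del 't' → {'g': 9, 'e': 8, 'f': 8, 'y': 11}
info['y'] = 11+2 = 13 → {'g': 9, 'e': 8, 'f': 8, 'y': 13}
info['m'] = info['g']+1 = 10 → {'g': 9, 'e': 8, 'f': 8, 'y': 13, 'm': 10}
info['w'] = info['g']+1 = 10 → {'g': 9, 'e': 8, 'f': 8, 'y': 13, 'm': 10, 'w': 10}
sum of values = 58

58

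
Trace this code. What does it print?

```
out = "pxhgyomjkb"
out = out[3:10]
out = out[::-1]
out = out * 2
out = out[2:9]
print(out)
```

jmoygbk

slice [3:10] → 'gyomjkb'
reverse → 'bkjmoyg'
repeat ×2 → 'bkjmoygbkjmoyg'
slice [2:9] → 'jmoygbk'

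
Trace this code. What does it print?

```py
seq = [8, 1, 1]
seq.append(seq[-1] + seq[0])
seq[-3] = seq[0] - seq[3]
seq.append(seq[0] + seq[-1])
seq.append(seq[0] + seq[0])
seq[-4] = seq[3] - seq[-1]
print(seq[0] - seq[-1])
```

-8

append seq[-1]+seq[0] = 1+8 = 9 → [8, 1, 1, 9]
seq[-3] = seq[0]-seq[3] = 8-9 = -1 → [8, -1, 1, 9]
append seq[0]+seq[-1] = 8+9 = 17 → [8, -1, 1, 9, 17]
append seq[0]+seq[0] = 8+8 = 16 → [8, -1, 1, 9, 17, 16]
seq[-4] = seq[3]-seq[-1] = 9-16 = -7 → [8, -1, -7, 9, 17, 16]
seq[0]-seq[-1] = 8-16 = -8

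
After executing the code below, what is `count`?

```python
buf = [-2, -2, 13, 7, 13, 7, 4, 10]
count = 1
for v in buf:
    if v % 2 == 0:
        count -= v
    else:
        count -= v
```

-49

v=-2: even, count = 1-(-2) = 3
v=-2: even, count = 3-(-2) = 5
v=13: not even, count = 5-13 = -8
v=7: not even, count = (-8)-7 = -15
v=13: not even, count = (-15)-13 = -28
v=7: not even, count = (-28)-7 = -35
v=4: even, count = (-35)-4 = -39
v=10: even, count = (-39)-10 = -49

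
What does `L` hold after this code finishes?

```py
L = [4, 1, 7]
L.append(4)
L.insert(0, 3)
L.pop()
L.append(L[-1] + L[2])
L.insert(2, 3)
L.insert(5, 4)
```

append 4 → [4, 1, 7, 4]
insert 3 at 0 → [3, 4, 1, 7, 4]
pop() removes 4 → [3, 4, 1, 7]
append L[-1]+L[2] = 7+1 = 8 → [3, 4, 1, 7, 8]
insert 3 at 2 → [3, 4, 3, 1, 7, 8]
insert 4 at 5 → [3, 4, 3, 1, 7, 4, 8]

[3, 4, 3, 1, 7, 4, 8]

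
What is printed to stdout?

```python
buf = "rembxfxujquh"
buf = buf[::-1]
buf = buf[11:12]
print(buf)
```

reverse → 'huqjuxfxbmer'
slice [11:12] → 'r'

r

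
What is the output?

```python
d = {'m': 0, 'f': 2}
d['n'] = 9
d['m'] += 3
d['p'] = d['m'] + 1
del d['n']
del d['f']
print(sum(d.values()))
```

d['n'] = 9 → {'m': 0, 'f': 2, 'n': 9}
d['m'] = 0+3 = 3 → {'m': 3, 'f': 2, 'n': 9}
d['p'] = d['m']+1 = 4 → {'m': 3, 'f': 2, 'n': 9, 'p': 4}
del 'n' → {'m': 3, 'f': 2, 'p': 4}
del 'f' → {'m': 3, 'p': 4}
sum of values = 7

7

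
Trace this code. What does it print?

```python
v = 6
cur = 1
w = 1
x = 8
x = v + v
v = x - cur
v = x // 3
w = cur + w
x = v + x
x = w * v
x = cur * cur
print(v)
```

x = 6+6 = 12
v = 12-1 = 11
v = 12//3 = 4
w = 1+1 = 2
x = 4+12 = 16
x = 2*4 = 8
x = 1*1 = 1

4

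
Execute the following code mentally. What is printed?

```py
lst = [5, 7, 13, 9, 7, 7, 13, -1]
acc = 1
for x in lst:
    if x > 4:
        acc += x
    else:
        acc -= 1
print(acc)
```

x=5: >4, acc = 1+5 = 6
x=7: >4, acc = 6+7 = 13
x=13: >4, acc = 13+13 = 26
x=9: >4, acc = 26+9 = 35
x=7: >4, acc = 35+7 = 42
x=7: >4, acc = 42+7 = 49
x=13: >4, acc = 49+13 = 62
x=-1: not >4, acc = 62-1 = 61

61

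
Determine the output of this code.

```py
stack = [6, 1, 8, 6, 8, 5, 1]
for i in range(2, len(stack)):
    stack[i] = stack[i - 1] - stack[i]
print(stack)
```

i=2: stack[2] = 1-8 = -7 → [6, 1, -7, 6, 8, 5, 1]
i=3: stack[3] = (-7)-6 = -13 → [6, 1, -7, -13, 8, 5, 1]
i=4: stack[4] = (-13)-8 = -21 → [6, 1, -7, -13, -21, 5, 1]
i=5: stack[5] = (-21)-5 = -26 → [6, 1, -7, -13, -21, -26, 1]
i=6: stack[6] = (-26)-1 = -27 → [6, 1, -7, -13, -21, -26, -27]

[6, 1, -7, -13, -21, -26, -27]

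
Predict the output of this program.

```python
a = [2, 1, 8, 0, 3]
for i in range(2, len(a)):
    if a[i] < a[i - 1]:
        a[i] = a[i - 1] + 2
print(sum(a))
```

33

i=2: 8>=1, unchanged → [2, 1, 8, 0, 3]
i=3: 0<8, a[3] = 8+2 = 10 → [2, 1, 8, 10, 3]
i=4: 3<10, a[4] = 10+2 = 12 → [2, 1, 8, 10, 12]
sum = 33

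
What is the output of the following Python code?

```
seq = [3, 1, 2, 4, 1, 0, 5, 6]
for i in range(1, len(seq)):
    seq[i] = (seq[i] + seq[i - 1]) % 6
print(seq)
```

[3, 4, 0, 4, 5, 5, 4, 4]

i=1: seq[1] = (1+3)%6 = 4 → [3, 4, 2, 4, 1, 0, 5, 6]
i=2: seq[2] = (2+4)%6 = 0 → [3, 4, 0, 4, 1, 0, 5, 6]
i=3: seq[3] = (4+0)%6 = 4 → [3, 4, 0, 4, 1, 0, 5, 6]
i=4: seq[4] = (1+4)%6 = 5 → [3, 4, 0, 4, 5, 0, 5, 6]
i=5: seq[5] = (0+5)%6 = 5 → [3, 4, 0, 4, 5, 5, 5, 6]
i=6: seq[6] = (5+5)%6 = 4 → [3, 4, 0, 4, 5, 5, 4, 6]
i=7: seq[7] = (6+4)%6 = 4 → [3, 4, 0, 4, 5, 5, 4, 4]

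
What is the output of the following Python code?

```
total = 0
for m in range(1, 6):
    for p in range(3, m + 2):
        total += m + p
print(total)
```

80

m=2,p=3: total = 0+5 = 5
m=3,p=3: total = 5+6 = 11
m=3,p=4: total = 11+7 = 18
m=4,p=3: total = 18+7 = 25
m=4,p=4: total = 25+8 = 33
m=4,p=5: total = 33+9 = 42
m=5,p=3: total = 42+8 = 50
m=5,p=4: total = 50+9 = 59
m=5,p=5: total = 59+10 = 69
m=5,p=6: total = 69+11 = 80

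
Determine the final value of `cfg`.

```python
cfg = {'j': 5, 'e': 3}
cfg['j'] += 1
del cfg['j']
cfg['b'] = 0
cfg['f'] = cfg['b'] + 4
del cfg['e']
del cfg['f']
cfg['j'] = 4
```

cfg['j'] = 5+1 = 6 → {'j': 6, 'e': 3}
del 'j' → {'e': 3}
cfg['b'] = 0 → {'e': 3, 'b': 0}
cfg['f'] = cfg['b']+4 = 4 → {'e': 3, 'b': 0, 'f': 4}
del 'e' → {'b': 0, 'f': 4}
del 'f' → {'b': 0}
cfg['j'] = 4 → {'b': 0, 'j': 4}

{'b': 0, 'j': 4}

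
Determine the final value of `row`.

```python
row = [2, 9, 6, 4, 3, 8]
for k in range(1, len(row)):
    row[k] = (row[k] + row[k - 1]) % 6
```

k=1: row[1] = (9+2)%6 = 5 → [2, 5, 6, 4, 3, 8]
k=2: row[2] = (6+5)%6 = 5 → [2, 5, 5, 4, 3, 8]
k=3: row[3] = (4+5)%6 = 3 → [2, 5, 5, 3, 3, 8]
k=4: row[4] = (3+3)%6 = 0 → [2, 5, 5, 3, 0, 8]
k=5: row[5] = (8+0)%6 = 2 → [2, 5, 5, 3, 0, 2]

[2, 5, 5, 3, 0, 2]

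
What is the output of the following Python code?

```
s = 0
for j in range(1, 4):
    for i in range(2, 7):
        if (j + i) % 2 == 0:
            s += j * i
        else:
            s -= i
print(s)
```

24

j=1,i=2: odd sum, s = 0-2 = -2
j=1,i=3: even sum, s = (-2)+3 = 1
j=1,i=4: odd sum, s = 1-4 = -3
j=1,i=5: even sum, s = (-3)+5 = 2
j=1,i=6: odd sum, s = 2-6 = -4
j=2,i=2: even sum, s = (-4)+4 = 0
j=2,i=3: odd sum, s = 0-3 = -3
j=2,i=4: even sum, s = (-3)+8 = 5
j=2,i=5: odd sum, s = 5-5 = 0
j=2,i=6: even sum, s = 0+12 = 12
j=3,i=2: odd sum, s = 12-2 = 10
j=3,i=3: even sum, s = 10+9 = 19
j=3,i=4: odd sum, s = 19-4 = 15
j=3,i=5: even sum, s = 15+15 = 30
j=3,i=6: odd sum, s = 30-6 = 24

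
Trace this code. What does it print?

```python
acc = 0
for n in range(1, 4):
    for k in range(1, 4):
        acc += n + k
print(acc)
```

36

n=1,k=1: acc = 0+2 = 2
n=1,k=2: acc = 2+3 = 5
n=1,k=3: acc = 5+4 = 9
n=2,k=1: acc = 9+3 = 12
n=2,k=2: acc = 12+4 = 16
n=2,k=3: acc = 16+5 = 21
n=3,k=1: acc = 21+4 = 25
n=3,k=2: acc = 25+5 = 30
n=3,k=3: acc = 30+6 = 36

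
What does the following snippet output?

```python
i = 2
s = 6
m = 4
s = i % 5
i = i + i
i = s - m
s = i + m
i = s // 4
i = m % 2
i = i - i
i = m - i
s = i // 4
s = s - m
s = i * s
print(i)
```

4

s = 2%5 = 2
i = 2+2 = 4
i = 2-4 = -2
s = (-2)+4 = 2
i = 2//4 = 0
i = 4%2 = 0
i = 0-0 = 0
i = 4-0 = 4
s = 4//4 = 1
s = 1-4 = -3
s = 4*(-3) = -12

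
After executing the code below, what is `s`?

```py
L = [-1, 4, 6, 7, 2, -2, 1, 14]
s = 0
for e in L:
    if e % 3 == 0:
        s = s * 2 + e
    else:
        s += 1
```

15

e=-1: not %3==0, s = 0+1 = 1
e=4: not %3==0, s = 1+1 = 2
e=6: %3==0, s = 2*2+6 = 10
e=7: not %3==0, s = 10+1 = 11
e=2: not %3==0, s = 11+1 = 12
e=-2: not %3==0, s = 12+1 = 13
e=1: not %3==0, s = 13+1 = 14
e=14: not %3==0, s = 14+1 = 15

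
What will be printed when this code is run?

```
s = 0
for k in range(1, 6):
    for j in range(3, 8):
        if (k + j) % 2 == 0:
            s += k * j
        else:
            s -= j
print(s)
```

135

k=1,j=3: even sum, s = 0+3 = 3
k=1,j=4: odd sum, s = 3-4 = -1
k=1,j=5: even sum, s = (-1)+5 = 4
k=1,j=6: odd sum, s = 4-6 = -2
k=1,j=7: even sum, s = (-2)+7 = 5
k=2,j=3: odd sum, s = 5-3 = 2
k=2,j=4: even sum, s = 2+8 = 10
k=2,j=5: odd sum, s = 10-5 = 5
k=2,j=6: even sum, s = 5+12 = 17
k=2,j=7: odd sum, s = 17-7 = 10
k=3,j=3: even sum, s = 10+9 = 19
k=3,j=4: odd sum, s = 19-4 = 15
k=3,j=5: even sum, s = 15+15 = 30
k=3,j=6: odd sum, s = 30-6 = 24
k=3,j=7: even sum, s = 24+21 = 45
k=4,j=3: odd sum, s = 45-3 = 42
k=4,j=4: even sum, s = 42+16 = 58
k=4,j=5: odd sum, s = 58-5 = 53
k=4,j=6: even sum, s = 53+24 = 77
k=4,j=7: odd sum, s = 77-7 = 70
k=5,j=3: even sum, s = 70+15 = 85
k=5,j=4: odd sum, s = 85-4 = 81
k=5,j=5: even sum, s = 81+25 = 106
k=5,j=6: odd sum, s = 106-6 = 100
k=5,j=7: even sum, s = 100+35 = 135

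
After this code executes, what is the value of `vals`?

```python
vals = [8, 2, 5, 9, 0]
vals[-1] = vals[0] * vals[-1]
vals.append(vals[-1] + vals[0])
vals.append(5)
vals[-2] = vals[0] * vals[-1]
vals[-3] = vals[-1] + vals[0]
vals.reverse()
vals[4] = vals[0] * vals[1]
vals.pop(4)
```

vals[-1] = vals[0]*vals[-1] = 8*0 = 0 → [8, 2, 5, 9, 0]
append vals[-1]+vals[0] = 0+8 = 8 → [8, 2, 5, 9, 0, 8]
append 5 → [8, 2, 5, 9, 0, 8, 5]
vals[-2] = vals[0]*vals[-1] = 8*5 = 40 → [8, 2, 5, 9, 0, 40, 5]
vals[-3] = vals[-1]+vals[0] = 5+8 = 13 → [8, 2, 5, 9, 13, 40, 5]
reverse → [5, 40, 13, 9, 5, 2, 8]
vals[4] = vals[0]*vals[1] = 5*40 = 200 → [5, 40, 13, 9, 200, 2, 8]
pop(4) removes 200 → [5, 40, 13, 9, 2, 8]

[5, 40, 13, 9, 2, 8]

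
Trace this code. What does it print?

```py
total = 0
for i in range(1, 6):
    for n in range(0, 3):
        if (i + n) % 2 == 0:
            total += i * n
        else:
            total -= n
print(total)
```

13

i=1,n=0: odd sum, total = 0-0 = 0
i=1,n=1: even sum, total = 0+1 = 1
i=1,n=2: odd sum, total = 1-2 = -1
i=2,n=0: even sum, total = (-1)+0 = -1
i=2,n=1: odd sum, total = (-1)-1 = -2
i=2,n=2: even sum, total = (-2)+4 = 2
i=3,n=0: odd sum, total = 2-0 = 2
i=3,n=1: even sum, total = 2+3 = 5
i=3,n=2: odd sum, total = 5-2 = 3
i=4,n=0: even sum, total = 3+0 = 3
i=4,n=1: odd sum, total = 3-1 = 2
i=4,n=2: even sum, total = 2+8 = 10
i=5,n=0: odd sum, total = 10-0 = 10
i=5,n=1: even sum, total = 10+5 = 15
i=5,n=2: odd sum, total = 15-2 = 13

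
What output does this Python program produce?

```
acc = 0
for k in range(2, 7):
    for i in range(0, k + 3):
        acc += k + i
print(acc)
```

k=2,i=0: acc = 0+2 = 2
k=2,i=1: acc = 2+3 = 5
k=2,i=2: acc = 5+4 = 9
k=2,i=3: acc = 9+5 = 14
k=2,i=4: acc = 14+6 = 20
k=3,i=0: acc = 20+3 = 23
k=3,i=1: acc = 23+4 = 27
k=3,i=2: acc = 27+5 = 32
k=3,i=3: acc = 32+6 = 38
k=3,i=4: acc = 38+7 = 45
k=3,i=5: acc = 45+8 = 53
k=4,i=0: acc = 53+4 = 57
k=4,i=1: acc = 57+5 = 62
k=4,i=2: acc = 62+6 = 68
k=4,i=3: acc = 68+7 = 75
k=4,i=4: acc = 75+8 = 83
k=4,i=5: acc = 83+9 = 92
k=4,i=6: acc = 92+10 = 102
k=5,i=0: acc = 102+5 = 107
k=5,i=1: acc = 107+6 = 113
k=5,i=2: acc = 113+7 = 120
k=5,i=3: acc = 120+8 = 128
k=5,i=4: acc = 128+9 = 137
k=5,i=5: acc = 137+10 = 147
k=5,i=6: acc = 147+11 = 158
k=5,i=7: acc = 158+12 = 170
k=6,i=0: acc = 170+6 = 176
k=6,i=1: acc = 176+7 = 183
k=6,i=2: acc = 183+8 = 191
k=6,i=3: acc = 191+9 = 200
k=6,i=4: acc = 200+10 = 210
k=6,i=5: acc = 210+11 = 221
k=6,i=6: acc = 221+12 = 233
k=6,i=7: acc = 233+13 = 246
k=6,i=8: acc = 246+14 = 260

260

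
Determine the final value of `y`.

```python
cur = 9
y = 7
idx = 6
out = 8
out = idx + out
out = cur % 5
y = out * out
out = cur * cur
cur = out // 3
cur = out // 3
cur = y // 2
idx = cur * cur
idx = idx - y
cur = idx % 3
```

out = 6+8 = 14
out = 9%5 = 4
y = 4*4 = 16
out = 9*9 = 81
cur = 81//3 = 27
cur = 81//3 = 27
cur = 16//2 = 8
idx = 8*8 = 64
idx = 64-16 = 48
cur = 48%3 = 0

16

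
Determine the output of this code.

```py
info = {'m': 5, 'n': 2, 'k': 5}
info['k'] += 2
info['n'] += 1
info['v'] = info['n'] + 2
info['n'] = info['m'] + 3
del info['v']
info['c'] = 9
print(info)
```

info['k'] = 5+2 = 7 → {'m': 5, 'n': 2, 'k': 7}
info['n'] = 2+1 = 3 → {'m': 5, 'n': 3, 'k': 7}
info['v'] = info['n']+2 = 5 → {'m': 5, 'n': 3, 'k': 7, 'v': 5}
info['n'] = info['m']+3 = 8 → {'m': 5, 'n': 8, 'k': 7, 'v': 5}
del 'v' → {'m': 5, 'n': 8, 'k': 7}
info['c'] = 9 → {'m': 5, 'n': 8, 'k': 7, 'c': 9}

{'m': 5, 'n': 8, 'k': 7, 'c': 9}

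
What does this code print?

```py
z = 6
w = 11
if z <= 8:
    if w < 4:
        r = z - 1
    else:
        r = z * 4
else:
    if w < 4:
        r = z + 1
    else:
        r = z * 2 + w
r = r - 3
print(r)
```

z=6, w=11
z <= 8 is True; w < 4 is False
→ r = z * 4 = 24
r = 24-3 = 21

21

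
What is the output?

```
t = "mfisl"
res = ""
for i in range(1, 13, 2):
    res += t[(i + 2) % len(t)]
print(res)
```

smilfs

i=1: add t[3]='s' → 's'
i=3: add t[0]='m' → 'sm'
i=5: add t[2]='i' → 'smi'
i=7: add t[4]='l' → 'smil'
i=9: add t[1]='f' → 'smilf'
i=11: add t[3]='s' → 'smilfs'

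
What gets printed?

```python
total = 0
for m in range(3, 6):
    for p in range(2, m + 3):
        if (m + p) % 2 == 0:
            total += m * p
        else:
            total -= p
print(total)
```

m=3,p=2: odd sum, total = 0-2 = -2
m=3,p=3: even sum, total = (-2)+9 = 7
m=3,p=4: odd sum, total = 7-4 = 3
m=3,p=5: even sum, total = 3+15 = 18
m=4,p=2: even sum, total = 18+8 = 26
m=4,p=3: odd sum, total = 26-3 = 23
m=4,p=4: even sum, total = 23+16 = 39
m=4,p=5: odd sum, total = 39-5 = 34
m=4,p=6: even sum, total = 34+24 = 58
m=5,p=2: odd sum, total = 58-2 = 56
m=5,p=3: even sum, total = 56+15 = 71
m=5,p=4: odd sum, total = 71-4 = 67
m=5,p=5: even sum, total = 67+25 = 92
m=5,p=6: odd sum, total = 92-6 = 86
m=5,p=7: even sum, total = 86+35 = 121

121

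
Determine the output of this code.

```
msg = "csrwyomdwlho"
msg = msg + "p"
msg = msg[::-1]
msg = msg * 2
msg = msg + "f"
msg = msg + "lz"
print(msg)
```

+ 'p' → 'csrwyomdwlhop'
reverse → 'pohlwdmoywrsc'
repeat ×2 → 'pohlwdmoywrscpohlwdmoywrsc'
+ 'f' → 'pohlwdmoywrscpohlwdmoywrscf'
+ 'lz' → 'pohlwdmoywrscpohlwdmoywrscflz'

pohlwdmoywrscpohlwdmoywrscflz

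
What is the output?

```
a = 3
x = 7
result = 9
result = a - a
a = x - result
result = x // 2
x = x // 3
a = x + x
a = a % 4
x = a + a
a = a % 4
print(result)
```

result = 3-3 = 0
a = 7-0 = 7
result = 7//2 = 3
x = 7//3 = 2
a = 2+2 = 4
a = 4%4 = 0
x = 0+0 = 0
a = 0%4 = 0

3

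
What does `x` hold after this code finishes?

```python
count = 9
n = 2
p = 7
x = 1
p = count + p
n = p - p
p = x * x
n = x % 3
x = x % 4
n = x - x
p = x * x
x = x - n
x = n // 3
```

p = 9+7 = 16
n = 16-16 = 0
p = 1*1 = 1
n = 1%3 = 1
x = 1%4 = 1
n = 1-1 = 0
p = 1*1 = 1
x = 1-0 = 1
x = 0//3 = 0

0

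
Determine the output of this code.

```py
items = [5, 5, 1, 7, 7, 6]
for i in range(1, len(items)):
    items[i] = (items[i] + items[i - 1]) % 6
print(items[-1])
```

1

i=1: items[1] = (5+5)%6 = 4 → [5, 4, 1, 7, 7, 6]
i=2: items[2] = (1+4)%6 = 5 → [5, 4, 5, 7, 7, 6]
i=3: items[3] = (7+5)%6 = 0 → [5, 4, 5, 0, 7, 6]
i=4: items[4] = (7+0)%6 = 1 → [5, 4, 5, 0, 1, 6]
i=5: items[5] = (6+1)%6 = 1 → [5, 4, 5, 0, 1, 1]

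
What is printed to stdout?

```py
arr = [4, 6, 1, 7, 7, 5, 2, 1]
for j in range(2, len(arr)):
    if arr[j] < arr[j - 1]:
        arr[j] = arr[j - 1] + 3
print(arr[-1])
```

j=2: 1<6, arr[2] = 6+3 = 9 → [4, 6, 9, 7, 7, 5, 2, 1]
j=3: 7<9, arr[3] = 9+3 = 12 → [4, 6, 9, 12, 7, 5, 2, 1]
j=4: 7<12, arr[4] = 12+3 = 15 → [4, 6, 9, 12, 15, 5, 2, 1]
j=5: 5<15, arr[5] = 15+3 = 18 → [4, 6, 9, 12, 15, 18, 2, 1]
j=6: 2<18, arr[6] = 18+3 = 21 → [4, 6, 9, 12, 15, 18, 21, 1]
j=7: 1<21, arr[7] = 21+3 = 24 → [4, 6, 9, 12, 15, 18, 21, 24]

24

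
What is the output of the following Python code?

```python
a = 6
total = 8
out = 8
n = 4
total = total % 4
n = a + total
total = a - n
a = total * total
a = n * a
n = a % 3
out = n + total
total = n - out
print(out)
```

total = 8%4 = 0
n = 6+0 = 6
total = 6-6 = 0
a = 0*0 = 0
a = 6*0 = 0
n = 0%3 = 0
out = 0+0 = 0
total = 0-0 = 0

0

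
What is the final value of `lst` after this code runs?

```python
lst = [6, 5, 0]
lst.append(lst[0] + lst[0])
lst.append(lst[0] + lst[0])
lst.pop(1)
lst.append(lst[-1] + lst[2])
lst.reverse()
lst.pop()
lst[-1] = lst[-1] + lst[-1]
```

append lst[0]+lst[0] = 6+6 = 12 → [6, 5, 0, 12]
append lst[0]+lst[0] = 6+6 = 12 → [6, 5, 0, 12, 12]
pop(1) removes 5 → [6, 0, 12, 12]
append lst[-1]+lst[2] = 12+12 = 24 → [6, 0, 12, 12, 24]
reverse → [24, 12, 12, 0, 6]
pop() removes 6 → [24, 12, 12, 0]
lst[-1] = lst[-1]+lst[-1] = 0+0 = 0 → [24, 12, 12, 0]

[24, 12, 12, 0]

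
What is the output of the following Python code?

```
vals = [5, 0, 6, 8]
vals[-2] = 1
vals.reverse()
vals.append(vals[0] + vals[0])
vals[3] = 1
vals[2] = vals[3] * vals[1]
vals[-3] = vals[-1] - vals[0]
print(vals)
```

vals[-2] = 1 → [5, 0, 1, 8]
reverse → [8, 1, 0, 5]
append vals[0]+vals[0] = 8+8 = 16 → [8, 1, 0, 5, 16]
vals[3] = 1 → [8, 1, 0, 1, 16]
vals[2] = vals[3]*vals[1] = 1*1 = 1 → [8, 1, 1, 1, 16]
vals[-3] = vals[-1]-vals[0] = 16-8 = 8 → [8, 1, 8, 1, 16]

[8, 1, 8, 1, 16]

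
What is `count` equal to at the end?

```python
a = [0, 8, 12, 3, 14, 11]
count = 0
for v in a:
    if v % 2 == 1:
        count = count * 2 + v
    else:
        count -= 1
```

v=0: not odd, count = 0-1 = -1
v=8: not odd, count = (-1)-1 = -2
v=12: not odd, count = (-2)-1 = -3
v=3: odd, count = (-3)*2+3 = -3
v=14: not odd, count = (-3)-1 = -4
v=11: odd, count = (-4)*2+11 = 3

3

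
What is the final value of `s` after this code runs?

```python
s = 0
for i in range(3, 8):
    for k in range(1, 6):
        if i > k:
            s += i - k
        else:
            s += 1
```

60

i=3,k=1: 3>1, s = 0+2 = 2
i=3,k=2: 3>2, s = 2+1 = 3
i=3,k=3: not 3>3, s = 3+1 = 4
i=3,k=4: not 3>4, s = 4+1 = 5
i=3,k=5: not 3>5, s = 5+1 = 6
i=4,k=1: 4>1, s = 6+3 = 9
i=4,k=2: 4>2, s = 9+2 = 11
i=4,k=3: 4>3, s = 11+1 = 12
i=4,k=4: not 4>4, s = 12+1 = 13
i=4,k=5: not 4>5, s = 13+1 = 14
i=5,k=1: 5>1, s = 14+4 = 18
i=5,k=2: 5>2, s = 18+3 = 21
i=5,k=3: 5>3, s = 21+2 = 23
i=5,k=4: 5>4, s = 23+1 = 24
i=5,k=5: not 5>5, s = 24+1 = 25
i=6,k=1: 6>1, s = 25+5 = 30
i=6,k=2: 6>2, s = 30+4 = 34
i=6,k=3: 6>3, s = 34+3 = 37
i=6,k=4: 6>4, s = 37+2 = 39
i=6,k=5: 6>5, s = 39+1 = 40
i=7,k=1: 7>1, s = 40+6 = 46
i=7,k=2: 7>2, s = 46+5 = 51
i=7,k=3: 7>3, s = 51+4 = 55
i=7,k=4: 7>4, s = 55+3 = 58
i=7,k=5: 7>5, s = 58+2 = 60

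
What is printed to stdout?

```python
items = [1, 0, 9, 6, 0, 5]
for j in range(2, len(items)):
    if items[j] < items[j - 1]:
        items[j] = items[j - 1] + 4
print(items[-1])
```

21

j=2: 9>=0, unchanged → [1, 0, 9, 6, 0, 5]
j=3: 6<9, items[3] = 9+4 = 13 → [1, 0, 9, 13, 0, 5]
j=4: 0<13, items[4] = 13+4 = 17 → [1, 0, 9, 13, 17, 5]
j=5: 5<17, items[5] = 17+4 = 21 → [1, 0, 9, 13, 17, 21]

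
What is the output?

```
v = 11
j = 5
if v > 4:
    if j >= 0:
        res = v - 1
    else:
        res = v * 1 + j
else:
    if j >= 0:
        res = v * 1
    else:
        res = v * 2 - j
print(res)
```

v=11, j=5
v > 4 is True; j >= 0 is True
→ res = v - 1 = 10

10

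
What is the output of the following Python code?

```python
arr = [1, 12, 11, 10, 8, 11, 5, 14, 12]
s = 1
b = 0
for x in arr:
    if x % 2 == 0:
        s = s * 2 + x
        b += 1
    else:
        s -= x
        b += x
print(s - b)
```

71

x=1: not even, s = 1-1 = 0; b=1
x=12: even, s = 0*2+12 = 12; b=2
x=11: not even, s = 12-11 = 1; b=13
x=10: even, s = 1*2+10 = 12; b=14
x=8: even, s = 12*2+8 = 32; b=15
x=11: not even, s = 32-11 = 21; b=26
x=5: not even, s = 21-5 = 16; b=31
x=14: even, s = 16*2+14 = 46; b=32
x=12: even, s = 46*2+12 = 104; b=33
s-b = 104-33 = 71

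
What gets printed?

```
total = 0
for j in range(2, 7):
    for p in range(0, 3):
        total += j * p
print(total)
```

60

j=2,p=0: total = 0+0 = 0
j=2,p=1: total = 0+2 = 2
j=2,p=2: total = 2+4 = 6
j=3,p=0: total = 6+0 = 6
j=3,p=1: total = 6+3 = 9
j=3,p=2: total = 9+6 = 15
j=4,p=0: total = 15+0 = 15
j=4,p=1: total = 15+4 = 19
j=4,p=2: total = 19+8 = 27
j=5,p=0: total = 27+0 = 27
j=5,p=1: total = 27+5 = 32
j=5,p=2: total = 32+10 = 42
j=6,p=0: total = 42+0 = 42
j=6,p=1: total = 42+6 = 48
j=6,p=2: total = 48+12 = 60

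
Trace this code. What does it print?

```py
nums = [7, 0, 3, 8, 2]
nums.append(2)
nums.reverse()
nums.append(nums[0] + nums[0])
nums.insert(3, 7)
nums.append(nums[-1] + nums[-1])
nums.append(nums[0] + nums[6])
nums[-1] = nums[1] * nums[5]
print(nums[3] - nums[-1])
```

append 2 → [7, 0, 3, 8, 2, 2]
reverse → [2, 2, 8, 3, 0, 7]
append nums[0]+nums[0] = 2+2 = 4 → [2, 2, 8, 3, 0, 7, 4]
insert 7 at 3 → [2, 2, 8, 7, 3, 0, 7, 4]
append nums[-1]+nums[-1] = 4+4 = 8 → [2, 2, 8, 7, 3, 0, 7, 4, 8]
append nums[0]+nums[6] = 2+7 = 9 → [2, 2, 8, 7, 3, 0, 7, 4, 8, 9]
nums[-1] = nums[1]*nums[5] = 2*0 = 0 → [2, 2, 8, 7, 3, 0, 7, 4, 8, 0]
nums[3]-nums[-1] = 7-0 = 7

7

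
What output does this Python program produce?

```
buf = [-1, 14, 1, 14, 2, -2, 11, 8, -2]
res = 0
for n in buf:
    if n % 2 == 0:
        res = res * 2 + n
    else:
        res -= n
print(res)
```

682

n=-1: not even, res = 0-(-1) = 1
n=14: even, res = 1*2+14 = 16
n=1: not even, res = 16-1 = 15
n=14: even, res = 15*2+14 = 44
n=2: even, res = 44*2+2 = 90
n=-2: even, res = 90*2+(-2) = 178
n=11: not even, res = 178-11 = 167
n=8: even, res = 167*2+8 = 342
n=-2: even, res = 342*2+(-2) = 682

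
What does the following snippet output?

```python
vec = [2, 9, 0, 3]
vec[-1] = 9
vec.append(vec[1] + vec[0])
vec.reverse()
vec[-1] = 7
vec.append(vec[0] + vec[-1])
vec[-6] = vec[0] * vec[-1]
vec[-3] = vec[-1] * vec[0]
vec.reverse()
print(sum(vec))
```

vec[-1] = 9 → [2, 9, 0, 9]
append vec[1]+vec[0] = 9+2 = 11 → [2, 9, 0, 9, 11]
reverse → [11, 9, 0, 9, 2]
vec[-1] = 7 → [11, 9, 0, 9, 7]
append vec[0]+vec[-1] = 11+7 = 18 → [11, 9, 0, 9, 7, 18]
vec[-6] = vec[0]*vec[-1] = 11*18 = 198 → [198, 9, 0, 9, 7, 18]
vec[-3] = vec[-1]*vec[0] = 18*198 = 3564 → [198, 9, 0, 3564, 7, 18]
reverse → [18, 7, 3564, 0, 9, 198]
sum = 3796

3796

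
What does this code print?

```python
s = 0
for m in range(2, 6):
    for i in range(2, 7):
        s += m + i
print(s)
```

m=2,i=2: s = 0+4 = 4
m=2,i=3: s = 4+5 = 9
m=2,i=4: s = 9+6 = 15
m=2,i=5: s = 15+7 = 22
m=2,i=6: s = 22+8 = 30
m=3,i=2: s = 30+5 = 35
m=3,i=3: s = 35+6 = 41
m=3,i=4: s = 41+7 = 48
m=3,i=5: s = 48+8 = 56
m=3,i=6: s = 56+9 = 65
m=4,i=2: s = 65+6 = 71
m=4,i=3: s = 71+7 = 78
m=4,i=4: s = 78+8 = 86
m=4,i=5: s = 86+9 = 95
m=4,i=6: s = 95+10 = 105
m=5,i=2: s = 105+7 = 112
m=5,i=3: s = 112+8 = 120
m=5,i=4: s = 120+9 = 129
m=5,i=5: s = 129+10 = 139
m=5,i=6: s = 139+11 = 150

150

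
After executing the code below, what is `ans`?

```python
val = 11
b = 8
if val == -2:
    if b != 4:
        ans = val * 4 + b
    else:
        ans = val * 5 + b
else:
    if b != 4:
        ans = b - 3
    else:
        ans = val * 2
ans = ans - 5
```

0

val=11, b=8
val == -2 is False; b != 4 is True
→ ans = b - 3 = 5
ans = 5-5 = 0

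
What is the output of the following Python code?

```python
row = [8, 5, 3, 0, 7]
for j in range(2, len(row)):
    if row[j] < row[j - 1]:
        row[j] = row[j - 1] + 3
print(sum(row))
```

46

j=2: 3<5, row[2] = 5+3 = 8 → [8, 5, 8, 0, 7]
j=3: 0<8, row[3] = 8+3 = 11 → [8, 5, 8, 11, 7]
j=4: 7<11, row[4] = 11+3 = 14 → [8, 5, 8, 11, 14]
sum = 46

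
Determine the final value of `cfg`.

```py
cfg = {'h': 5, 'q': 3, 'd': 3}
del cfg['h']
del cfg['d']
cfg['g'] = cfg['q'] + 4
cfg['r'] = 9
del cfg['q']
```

{'g': 7, 'r': 9}

del 'h' → {'q': 3, 'd': 3}
del 'd' → {'q': 3}
cfg['g'] = cfg['q']+4 = 7 → {'q': 3, 'g': 7}
cfg['r'] = 9 → {'q': 3, 'g': 7, 'r': 9}
del 'q' → {'g': 7, 'r': 9}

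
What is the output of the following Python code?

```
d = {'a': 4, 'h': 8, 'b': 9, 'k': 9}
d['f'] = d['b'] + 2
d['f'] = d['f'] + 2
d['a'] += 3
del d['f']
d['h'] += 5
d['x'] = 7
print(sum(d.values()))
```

d['f'] = d['b']+2 = 11 → {'a': 4, 'h': 8, 'b': 9, 'k': 9, 'f': 11}
d['f'] = d['f']+2 = 13 → {'a': 4, 'h': 8, 'b': 9, 'k': 9, 'f': 13}
d['a'] = 4+3 = 7 → {'a': 7, 'h': 8, 'b': 9, 'k': 9, 'f': 13}
del 'f' → {'a': 7, 'h': 8, 'b': 9, 'k': 9}
d['h'] = 8+5 = 13 → {'a': 7, 'h': 13, 'b': 9, 'k': 9}
d['x'] = 7 → {'a': 7, 'h': 13, 'b': 9, 'k': 9, 'x': 7}
sum of values = 45

45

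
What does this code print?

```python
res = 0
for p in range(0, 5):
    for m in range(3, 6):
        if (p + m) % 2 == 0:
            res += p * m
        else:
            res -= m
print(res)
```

p=0,m=3: odd sum, res = 0-3 = -3
p=0,m=4: even sum, res = (-3)+0 = -3
p=0,m=5: odd sum, res = (-3)-5 = -8
p=1,m=3: even sum, res = (-8)+3 = -5
p=1,m=4: odd sum, res = (-5)-4 = -9
p=1,m=5: even sum, res = (-9)+5 = -4
p=2,m=3: odd sum, res = (-4)-3 = -7
p=2,m=4: even sum, res = (-7)+8 = 1
p=2,m=5: odd sum, res = 1-5 = -4
p=3,m=3: even sum, res = (-4)+9 = 5
p=3,m=4: odd sum, res = 5-4 = 1
p=3,m=5: even sum, res = 1+15 = 16
p=4,m=3: odd sum, res = 16-3 = 13
p=4,m=4: even sum, res = 13+16 = 29
p=4,m=5: odd sum, res = 29-5 = 24

24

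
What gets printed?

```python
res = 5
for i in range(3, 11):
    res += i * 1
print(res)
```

i=3: res = 5+3*1 = 8
i=4: res = 8+4*1 = 12
i=5: res = 12+5*1 = 17
i=6: res = 17+6*1 = 23
i=7: res = 23+7*1 = 30
i=8: res = 30+8*1 = 38
i=9: res = 38+9*1 = 47
i=10: res = 47+10*1 = 57

57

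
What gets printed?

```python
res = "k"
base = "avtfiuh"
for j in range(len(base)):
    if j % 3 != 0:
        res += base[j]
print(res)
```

kvtiu

j=0: skip
j=1: add 'v' → 'kv'
j=2: add 't' → 'kvt'
j=3: skip
j=4: add 'i' → 'kvti'
j=5: add 'u' → 'kvtiu'
j=6: skip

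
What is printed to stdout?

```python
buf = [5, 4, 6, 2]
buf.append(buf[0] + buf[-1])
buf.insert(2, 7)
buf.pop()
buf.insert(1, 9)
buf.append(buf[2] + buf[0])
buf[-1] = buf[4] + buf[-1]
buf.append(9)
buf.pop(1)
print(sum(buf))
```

append buf[0]+buf[-1] = 5+2 = 7 → [5, 4, 6, 2, 7]
insert 7 at 2 → [5, 4, 7, 6, 2, 7]
pop() removes 7 → [5, 4, 7, 6, 2]
insert 9 at 1 → [5, 9, 4, 7, 6, 2]
append buf[2]+buf[0] = 4+5 = 9 → [5, 9, 4, 7, 6, 2, 9]
buf[-1] = buf[4]+buf[-1] = 6+9 = 15 → [5, 9, 4, 7, 6, 2, 15]
append 9 → [5, 9, 4, 7, 6, 2, 15, 9]
pop(1) removes 9 → [5, 4, 7, 6, 2, 15, 9]
sum = 48

48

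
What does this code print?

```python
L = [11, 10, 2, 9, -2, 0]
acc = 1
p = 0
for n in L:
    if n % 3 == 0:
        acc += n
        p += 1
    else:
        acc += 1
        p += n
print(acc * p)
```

n=11: not %3==0, acc = 1+1 = 2; p=11
n=10: not %3==0, acc = 2+1 = 3; p=21
n=2: not %3==0, acc = 3+1 = 4; p=23
n=9: %3==0, acc = 4+9 = 13; p=24
n=-2: not %3==0, acc = 13+1 = 14; p=22
n=0: %3==0, acc = 14+0 = 14; p=23
acc*p = 14*23 = 322

322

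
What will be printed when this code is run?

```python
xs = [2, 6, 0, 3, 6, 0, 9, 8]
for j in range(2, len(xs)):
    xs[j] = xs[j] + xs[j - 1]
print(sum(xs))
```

109

j=2: xs[2] = 0+6 = 6 → [2, 6, 6, 3, 6, 0, 9, 8]
j=3: xs[3] = 3+6 = 9 → [2, 6, 6, 9, 6, 0, 9, 8]
j=4: xs[4] = 6+9 = 15 → [2, 6, 6, 9, 15, 0, 9, 8]
j=5: xs[5] = 0+15 = 15 → [2, 6, 6, 9, 15, 15, 9, 8]
j=6: xs[6] = 9+15 = 24 → [2, 6, 6, 9, 15, 15, 24, 8]
j=7: xs[7] = 8+24 = 32 → [2, 6, 6, 9, 15, 15, 24, 32]
sum = 109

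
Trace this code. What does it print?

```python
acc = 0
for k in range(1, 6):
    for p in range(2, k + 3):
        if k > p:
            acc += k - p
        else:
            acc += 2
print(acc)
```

38

k=1,p=2: not 1>2, acc = 0+2 = 2
k=1,p=3: not 1>3, acc = 2+2 = 4
k=2,p=2: not 2>2, acc = 4+2 = 6
k=2,p=3: not 2>3, acc = 6+2 = 8
k=2,p=4: not 2>4, acc = 8+2 = 10
k=3,p=2: 3>2, acc = 10+1 = 11
k=3,p=3: not 3>3, acc = 11+2 = 13
k=3,p=4: not 3>4, acc = 13+2 = 15
k=3,p=5: not 3>5, acc = 15+2 = 17
k=4,p=2: 4>2, acc = 17+2 = 19
k=4,p=3: 4>3, acc = 19+1 = 20
k=4,p=4: not 4>4, acc = 20+2 = 22
k=4,p=5: not 4>5, acc = 22+2 = 24
k=4,p=6: not 4>6, acc = 24+2 = 26
k=5,p=2: 5>2, acc = 26+3 = 29
k=5,p=3: 5>3, acc = 29+2 = 31
k=5,p=4: 5>4, acc = 31+1 = 32
k=5,p=5: not 5>5, acc = 32+2 = 34
k=5,p=6: not 5>6, acc = 34+2 = 36
k=5,p=7: not 5>7, acc = 36+2 = 38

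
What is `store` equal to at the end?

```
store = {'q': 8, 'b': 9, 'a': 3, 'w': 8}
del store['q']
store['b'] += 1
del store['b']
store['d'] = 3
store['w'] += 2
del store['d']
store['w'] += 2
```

del 'q' → {'b': 9, 'a': 3, 'w': 8}
store['b'] = 9+1 = 10 → {'b': 10, 'a': 3, 'w': 8}
del 'b' → {'a': 3, 'w': 8}
store['d'] = 3 → {'a': 3, 'w': 8, 'd': 3}
store['w'] = 8+2 = 10 → {'a': 3, 'w': 10, 'd': 3}
del 'd' → {'a': 3, 'w': 10}
store['w'] = 10+2 = 12 → {'a': 3, 'w': 12}

{'a': 3, 'w': 12}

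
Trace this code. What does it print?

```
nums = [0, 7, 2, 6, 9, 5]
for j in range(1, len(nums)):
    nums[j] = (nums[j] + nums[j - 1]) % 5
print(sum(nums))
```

j=1: nums[1] = (7+0)%5 = 2 → [0, 2, 2, 6, 9, 5]
j=2: nums[2] = (2+2)%5 = 4 → [0, 2, 4, 6, 9, 5]
j=3: nums[3] = (6+4)%5 = 0 → [0, 2, 4, 0, 9, 5]
j=4: nums[4] = (9+0)%5 = 4 → [0, 2, 4, 0, 4, 5]
j=5: nums[5] = (5+4)%5 = 4 → [0, 2, 4, 0, 4, 4]
sum = 14

14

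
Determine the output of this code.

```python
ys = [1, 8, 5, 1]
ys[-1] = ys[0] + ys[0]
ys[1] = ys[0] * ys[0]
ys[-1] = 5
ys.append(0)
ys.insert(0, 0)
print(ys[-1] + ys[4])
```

ys[-1] = ys[0]+ys[0] = 1+1 = 2 → [1, 8, 5, 2]
ys[1] = ys[0]*ys[0] = 1*1 = 1 → [1, 1, 5, 2]
ys[-1] = 5 → [1, 1, 5, 5]
append 0 → [1, 1, 5, 5, 0]
insert 0 at 0 → [0, 1, 1, 5, 5, 0]
ys[-1]+ys[4] = 0+5 = 5

5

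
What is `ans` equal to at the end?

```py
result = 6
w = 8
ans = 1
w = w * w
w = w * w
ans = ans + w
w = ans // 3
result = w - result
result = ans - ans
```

w = 8*8 = 64
w = 64*64 = 4096
ans = 1+4096 = 4097
w = 4097//3 = 1365
result = 1365-6 = 1359
result = 4097-4097 = 0

4097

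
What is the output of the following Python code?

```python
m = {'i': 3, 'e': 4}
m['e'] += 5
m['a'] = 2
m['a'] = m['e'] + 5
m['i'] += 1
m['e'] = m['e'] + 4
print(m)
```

{'i': 4, 'e': 13, 'a': 14}

m['e'] = 4+5 = 9 → {'i': 3, 'e': 9}
m['a'] = 2 → {'i': 3, 'e': 9, 'a': 2}
m['a'] = m['e']+5 = 14 → {'i': 3, 'e': 9, 'a': 14}
m['i'] = 3+1 = 4 → {'i': 4, 'e': 9, 'a': 14}
m['e'] = m['e']+4 = 13 → {'i': 4, 'e': 13, 'a': 14}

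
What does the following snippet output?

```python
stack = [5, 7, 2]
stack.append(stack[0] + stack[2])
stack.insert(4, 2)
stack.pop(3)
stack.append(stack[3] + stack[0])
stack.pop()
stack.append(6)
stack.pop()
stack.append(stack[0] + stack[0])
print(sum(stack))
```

26

append stack[0]+stack[2] = 5+2 = 7 → [5, 7, 2, 7]
insert 2 at 4 → [5, 7, 2, 7, 2]
pop(3) removes 7 → [5, 7, 2, 2]
append stack[3]+stack[0] = 2+5 = 7 → [5, 7, 2, 2, 7]
pop() removes 7 → [5, 7, 2, 2]
append 6 → [5, 7, 2, 2, 6]
pop() removes 6 → [5, 7, 2, 2]
append stack[0]+stack[0] = 5+5 = 10 → [5, 7, 2, 2, 10]
sum = 26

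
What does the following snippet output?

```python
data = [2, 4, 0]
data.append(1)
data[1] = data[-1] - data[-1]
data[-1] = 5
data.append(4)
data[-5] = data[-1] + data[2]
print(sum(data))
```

13

append 1 → [2, 4, 0, 1]
data[1] = data[-1]-data[-1] = 1-1 = 0 → [2, 0, 0, 1]
data[-1] = 5 → [2, 0, 0, 5]
append 4 → [2, 0, 0, 5, 4]
data[-5] = data[-1]+data[2] = 4+0 = 4 → [4, 0, 0, 5, 4]
sum = 13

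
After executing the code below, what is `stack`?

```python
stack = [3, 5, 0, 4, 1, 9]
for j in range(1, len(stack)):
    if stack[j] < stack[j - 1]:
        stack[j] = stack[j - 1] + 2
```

[3, 5, 7, 9, 11, 13]

j=1: 5>=3, unchanged → [3, 5, 0, 4, 1, 9]
j=2: 0<5, stack[2] = 5+2 = 7 → [3, 5, 7, 4, 1, 9]
j=3: 4<7, stack[3] = 7+2 = 9 → [3, 5, 7, 9, 1, 9]
j=4: 1<9, stack[4] = 9+2 = 11 → [3, 5, 7, 9, 11, 9]
j=5: 9<11, stack[5] = 11+2 = 13 → [3, 5, 7, 9, 11, 13]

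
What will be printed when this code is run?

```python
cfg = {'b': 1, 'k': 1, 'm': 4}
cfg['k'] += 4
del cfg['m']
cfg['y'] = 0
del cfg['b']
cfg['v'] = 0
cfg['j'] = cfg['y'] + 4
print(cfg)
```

cfg['k'] = 1+4 = 5 → {'b': 1, 'k': 5, 'm': 4}
del 'm' → {'b': 1, 'k': 5}
cfg['y'] = 0 → {'b': 1, 'k': 5, 'y': 0}
del 'b' → {'k': 5, 'y': 0}
cfg['v'] = 0 → {'k': 5, 'y': 0, 'v': 0}
cfg['j'] = cfg['y']+4 = 4 → {'k': 5, 'y': 0, 'v': 0, 'j': 4}

{'k': 5, 'y': 0, 'v': 0, 'j': 4}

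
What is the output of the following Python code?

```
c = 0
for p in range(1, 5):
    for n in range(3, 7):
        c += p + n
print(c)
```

112

p=1,n=3: c = 0+4 = 4
p=1,n=4: c = 4+5 = 9
p=1,n=5: c = 9+6 = 15
p=1,n=6: c = 15+7 = 22
p=2,n=3: c = 22+5 = 27
p=2,n=4: c = 27+6 = 33
p=2,n=5: c = 33+7 = 40
p=2,n=6: c = 40+8 = 48
p=3,n=3: c = 48+6 = 54
p=3,n=4: c = 54+7 = 61
p=3,n=5: c = 61+8 = 69
p=3,n=6: c = 69+9 = 78
p=4,n=3: c = 78+7 = 85
p=4,n=4: c = 85+8 = 93
p=4,n=5: c = 93+9 = 102
p=4,n=6: c = 102+10 = 112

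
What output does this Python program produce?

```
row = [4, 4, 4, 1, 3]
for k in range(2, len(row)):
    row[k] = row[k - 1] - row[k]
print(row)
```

k=2: row[2] = 4-4 = 0 → [4, 4, 0, 1, 3]
k=3: row[3] = 0-1 = -1 → [4, 4, 0, -1, 3]
k=4: row[4] = (-1)-3 = -4 → [4, 4, 0, -1, -4]

[4, 4, 0, -1, -4]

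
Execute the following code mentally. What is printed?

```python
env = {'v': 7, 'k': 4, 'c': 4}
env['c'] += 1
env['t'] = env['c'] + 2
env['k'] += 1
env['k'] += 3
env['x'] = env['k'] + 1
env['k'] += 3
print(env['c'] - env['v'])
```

env['c'] = 4+1 = 5 → {'v': 7, 'k': 4, 'c': 5}
env['t'] = env['c']+2 = 7 → {'v': 7, 'k': 4, 'c': 5, 't': 7}
env['k'] = 4+1 = 5 → {'v': 7, 'k': 5, 'c': 5, 't': 7}
env['k'] = 5+3 = 8 → {'v': 7, 'k': 8, 'c': 5, 't': 7}
env['x'] = env['k']+1 = 9 → {'v': 7, 'k': 8, 'c': 5, 't': 7, 'x': 9}
env['k'] = 8+3 = 11 → {'v': 7, 'k': 11, 'c': 5, 't': 7, 'x': 9}
env['c']-env['v'] = 5-7 = -2

-2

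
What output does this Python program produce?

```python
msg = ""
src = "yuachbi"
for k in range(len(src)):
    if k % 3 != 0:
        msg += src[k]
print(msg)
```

k=0: skip
k=1: add 'u' → 'u'
k=2: add 'a' → 'ua'
k=3: skip
k=4: add 'h' → 'uah'
k=5: add 'b' → 'uahb'
k=6: skip

uahb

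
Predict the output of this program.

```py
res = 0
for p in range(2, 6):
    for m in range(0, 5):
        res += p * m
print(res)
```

140

p=2,m=0: res = 0+0 = 0
p=2,m=1: res = 0+2 = 2
p=2,m=2: res = 2+4 = 6
p=2,m=3: res = 6+6 = 12
p=2,m=4: res = 12+8 = 20
p=3,m=0: res = 20+0 = 20
p=3,m=1: res = 20+3 = 23
p=3,m=2: res = 23+6 = 29
p=3,m=3: res = 29+9 = 38
p=3,m=4: res = 38+12 = 50
p=4,m=0: res = 50+0 = 50
p=4,m=1: res = 50+4 = 54
p=4,m=2: res = 54+8 = 62
p=4,m=3: res = 62+12 = 74
p=4,m=4: res = 74+16 = 90
p=5,m=0: res = 90+0 = 90
p=5,m=1: res = 90+5 = 95
p=5,m=2: res = 95+10 = 105
p=5,m=3: res = 105+15 = 120
p=5,m=4: res = 120+20 = 140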